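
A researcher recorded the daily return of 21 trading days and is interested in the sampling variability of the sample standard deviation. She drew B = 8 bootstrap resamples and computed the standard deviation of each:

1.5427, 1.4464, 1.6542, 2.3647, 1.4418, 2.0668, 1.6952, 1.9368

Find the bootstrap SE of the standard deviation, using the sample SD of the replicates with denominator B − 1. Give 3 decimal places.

SE* = 0.328

Bootstrap SE is the standard deviation of the 8 replicate standard deviations.
Mean of replicates: (1.5427 + 1.4464 + 1.6542 + 2.3647 + 1.4418 + 2.0668 + 1.6952 + 1.9368) / 8 = 14.14860 / 8 = 1.76858
Sum of squared deviations: (−0.22588)² + (−0.32218)² + (−0.11438)² + (+0.59613)² + (−0.32678)² + (+0.29823)² + (−0.07337)² + (+0.16823)² = 0.75267
Variance = 0.75267 / 7 = 0.10752
SE* = √0.10752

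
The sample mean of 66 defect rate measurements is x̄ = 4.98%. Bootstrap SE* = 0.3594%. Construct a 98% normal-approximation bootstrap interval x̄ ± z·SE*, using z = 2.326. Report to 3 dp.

(4.144, 5.816)

Margin = 2.326 × 0.3594 = 0.8360
Interval: 4.98 ± 0.8360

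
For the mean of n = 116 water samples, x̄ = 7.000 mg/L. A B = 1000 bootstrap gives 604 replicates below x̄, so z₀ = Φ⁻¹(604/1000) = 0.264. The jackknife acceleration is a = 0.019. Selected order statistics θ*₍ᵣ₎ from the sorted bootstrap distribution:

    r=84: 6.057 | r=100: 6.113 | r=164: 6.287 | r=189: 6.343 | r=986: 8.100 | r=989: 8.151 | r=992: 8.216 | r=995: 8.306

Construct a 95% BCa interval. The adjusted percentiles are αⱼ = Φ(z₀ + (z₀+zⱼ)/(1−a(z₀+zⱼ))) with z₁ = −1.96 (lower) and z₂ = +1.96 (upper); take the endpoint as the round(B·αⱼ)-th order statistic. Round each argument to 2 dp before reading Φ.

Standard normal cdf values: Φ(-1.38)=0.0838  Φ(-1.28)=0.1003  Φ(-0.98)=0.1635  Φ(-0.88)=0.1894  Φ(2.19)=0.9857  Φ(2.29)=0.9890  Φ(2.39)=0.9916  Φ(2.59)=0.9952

Lower: z₀ + z₁ = 0.264 + (-1.960) = -1.696; 1 − a(z₀+z₁) = 1 − (0.019)(-1.696) = 1.0322; argument = 0.264 + (-1.696)/1.0322 = -1.3791 → -1.38.
α₁ = Φ(-1.38) = 0.0838; rank = round(1000 × 0.0838) = 84; θ*₍84₎ = 6.057.
Upper: z₀ + z₂ = 2.224; 1 − a(z₀+z₂) = 0.9577; argument = 2.5861 → 2.59; α₂ = 0.9952; rank = 995; θ*₍995₎ = 8.306.

(6.057, 8.306)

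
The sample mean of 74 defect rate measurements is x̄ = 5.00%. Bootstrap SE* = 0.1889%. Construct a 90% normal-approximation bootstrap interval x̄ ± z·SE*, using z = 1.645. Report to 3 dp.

Margin = 1.645 × 0.1889 = 0.3107
Interval: 5.00 ± 0.3107

(4.689, 5.311)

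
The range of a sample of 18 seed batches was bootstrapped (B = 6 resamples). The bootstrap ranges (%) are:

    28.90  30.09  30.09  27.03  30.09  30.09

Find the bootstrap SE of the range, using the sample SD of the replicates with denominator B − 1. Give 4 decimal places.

Bootstrap SE is the standard deviation of the 6 replicate ranges.
Mean of replicates: (28.90 + 30.09 + 30.09 + 27.03 + 30.09 + 30.09) / 6 = 176.29000 / 6 = 29.38167
Sum of squared deviations: (−0.48167)² + (+0.70833)² + (+0.70833)² + (−2.35167)² + (+0.70833)² + (+0.70833)² = 7.76928
Variance = 7.76928 / 5 = 1.55386
SE* = √1.55386

SE* = 1.2465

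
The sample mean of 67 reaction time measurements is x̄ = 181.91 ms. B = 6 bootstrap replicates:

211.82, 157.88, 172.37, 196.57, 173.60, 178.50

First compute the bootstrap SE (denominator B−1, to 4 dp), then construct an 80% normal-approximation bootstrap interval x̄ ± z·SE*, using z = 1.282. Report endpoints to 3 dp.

Mean of replicates = 181.7900; sum of squared deviations = 1858.5740; SE* = √(1858.5740/5) = 19.2799
Margin = 1.282 × 19.2799 = 24.7168
Interval: 181.91 ± 24.7168

(157.193, 206.627)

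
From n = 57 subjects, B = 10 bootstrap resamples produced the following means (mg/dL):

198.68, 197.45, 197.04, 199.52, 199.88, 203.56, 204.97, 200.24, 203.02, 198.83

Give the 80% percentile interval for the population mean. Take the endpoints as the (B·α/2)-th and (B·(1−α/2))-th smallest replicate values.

Sorted replicates: 197.04, 197.45, 198.68, 198.83, 199.52, 199.88, 200.24, 203.02, 203.56, 204.97
α = 0.20; lower rank = 10 × 0.100 = 1; upper rank = 10 × 0.900 = 9.
The 1st smallest replicate is 197.04; the 9th is 203.56.

(197.04, 203.56)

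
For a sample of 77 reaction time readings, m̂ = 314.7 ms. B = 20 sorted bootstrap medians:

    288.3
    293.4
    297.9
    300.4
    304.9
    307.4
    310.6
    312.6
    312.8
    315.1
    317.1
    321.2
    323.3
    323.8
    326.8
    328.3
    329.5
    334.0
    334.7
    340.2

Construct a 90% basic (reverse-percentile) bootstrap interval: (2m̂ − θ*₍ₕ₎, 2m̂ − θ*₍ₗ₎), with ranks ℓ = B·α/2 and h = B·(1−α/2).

Percentile endpoints at ranks 1 and 19: θ*₍1₎ = 288.3, θ*₍19₎ = 334.7.
Basic interval reflects these around m̂:
  lower = 2 × 314.7 − 334.7 = 294.7
  upper = 2 × 314.7 − 288.3 = 341.1

(294.7, 341.1)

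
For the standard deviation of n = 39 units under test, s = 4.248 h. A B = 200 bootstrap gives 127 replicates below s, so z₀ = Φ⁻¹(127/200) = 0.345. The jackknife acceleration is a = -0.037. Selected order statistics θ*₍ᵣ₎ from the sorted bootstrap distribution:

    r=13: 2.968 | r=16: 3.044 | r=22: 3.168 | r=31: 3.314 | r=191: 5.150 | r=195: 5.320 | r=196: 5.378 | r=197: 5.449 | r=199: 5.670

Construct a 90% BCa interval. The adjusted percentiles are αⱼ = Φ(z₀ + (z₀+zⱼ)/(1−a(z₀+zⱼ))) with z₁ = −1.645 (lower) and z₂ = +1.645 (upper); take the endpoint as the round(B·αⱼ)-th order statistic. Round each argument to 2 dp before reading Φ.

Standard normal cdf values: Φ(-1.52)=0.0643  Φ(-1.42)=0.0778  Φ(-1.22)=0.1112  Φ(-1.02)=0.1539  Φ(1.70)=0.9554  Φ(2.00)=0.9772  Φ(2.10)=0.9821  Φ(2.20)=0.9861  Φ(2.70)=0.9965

(3.314, 5.449)

Lower: z₀ + z₁ = 0.345 + (-1.645) = -1.300; 1 − a(z₀+z₁) = 1 − (-0.037)(-1.300) = 0.9519; argument = 0.345 + (-1.300)/0.9519 = -1.0207 → -1.02.
α₁ = Φ(-1.02) = 0.1539; rank = round(200 × 0.1539) = 31; θ*₍31₎ = 3.314.
Upper: z₀ + z₂ = 1.990; 1 − a(z₀+z₂) = 1.0736; argument = 2.1985 → 2.20; α₂ = 0.9861; rank = 197; θ*₍197₎ = 5.449.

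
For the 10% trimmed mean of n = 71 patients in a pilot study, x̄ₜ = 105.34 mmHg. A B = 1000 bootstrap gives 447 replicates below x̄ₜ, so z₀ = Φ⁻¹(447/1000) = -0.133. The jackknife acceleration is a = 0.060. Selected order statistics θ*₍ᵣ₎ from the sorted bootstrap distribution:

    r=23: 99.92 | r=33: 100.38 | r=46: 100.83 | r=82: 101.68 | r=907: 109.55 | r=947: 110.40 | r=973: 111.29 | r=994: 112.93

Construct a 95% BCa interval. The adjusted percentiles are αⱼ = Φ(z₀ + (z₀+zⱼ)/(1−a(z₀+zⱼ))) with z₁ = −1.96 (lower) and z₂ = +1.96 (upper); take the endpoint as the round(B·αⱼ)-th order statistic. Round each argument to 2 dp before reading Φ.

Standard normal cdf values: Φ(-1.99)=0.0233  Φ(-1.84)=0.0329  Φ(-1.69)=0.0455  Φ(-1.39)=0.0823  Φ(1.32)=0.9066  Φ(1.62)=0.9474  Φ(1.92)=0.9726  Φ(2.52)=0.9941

Lower: z₀ + z₁ = -0.133 + (-1.960) = -2.093; 1 − a(z₀+z₁) = 1 − (0.060)(-2.093) = 1.1256; argument = -0.133 + (-2.093)/1.1256 = -1.9925 → -1.99.
α₁ = Φ(-1.99) = 0.0233; rank = round(1000 × 0.0233) = 23; θ*₍23₎ = 99.92.
Upper: z₀ + z₂ = 1.827; 1 − a(z₀+z₂) = 0.8904; argument = 1.9189 → 1.92; α₂ = 0.9726; rank = 973; θ*₍973₎ = 111.29.

(99.92, 111.29)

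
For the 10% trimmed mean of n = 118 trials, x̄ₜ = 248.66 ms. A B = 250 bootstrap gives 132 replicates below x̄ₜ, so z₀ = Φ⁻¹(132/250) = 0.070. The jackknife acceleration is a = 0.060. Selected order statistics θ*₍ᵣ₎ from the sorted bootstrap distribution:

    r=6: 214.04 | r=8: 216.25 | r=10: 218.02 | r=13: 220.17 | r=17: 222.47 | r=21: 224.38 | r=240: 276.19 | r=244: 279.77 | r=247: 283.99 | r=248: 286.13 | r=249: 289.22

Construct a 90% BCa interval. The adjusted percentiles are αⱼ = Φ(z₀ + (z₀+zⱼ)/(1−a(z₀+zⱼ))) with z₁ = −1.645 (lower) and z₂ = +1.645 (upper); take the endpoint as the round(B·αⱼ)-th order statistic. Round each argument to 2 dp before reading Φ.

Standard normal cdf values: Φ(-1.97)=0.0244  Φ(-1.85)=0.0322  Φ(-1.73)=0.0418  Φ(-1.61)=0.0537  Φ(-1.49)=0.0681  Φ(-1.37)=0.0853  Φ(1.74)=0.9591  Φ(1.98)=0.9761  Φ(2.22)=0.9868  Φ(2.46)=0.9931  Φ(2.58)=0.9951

Lower: z₀ + z₁ = 0.070 + (-1.645) = -1.575; 1 − a(z₀+z₁) = 1 − (0.060)(-1.575) = 1.0945; argument = 0.070 + (-1.575)/1.0945 = -1.3690 → -1.37.
α₁ = Φ(-1.37) = 0.0853; rank = round(250 × 0.0853) = 21; θ*₍21₎ = 224.38.
Upper: z₀ + z₂ = 1.715; 1 − a(z₀+z₂) = 0.8971; argument = 1.9817 → 1.98; α₂ = 0.9761; rank = 244; θ*₍244₎ = 279.77.

(224.38, 279.77)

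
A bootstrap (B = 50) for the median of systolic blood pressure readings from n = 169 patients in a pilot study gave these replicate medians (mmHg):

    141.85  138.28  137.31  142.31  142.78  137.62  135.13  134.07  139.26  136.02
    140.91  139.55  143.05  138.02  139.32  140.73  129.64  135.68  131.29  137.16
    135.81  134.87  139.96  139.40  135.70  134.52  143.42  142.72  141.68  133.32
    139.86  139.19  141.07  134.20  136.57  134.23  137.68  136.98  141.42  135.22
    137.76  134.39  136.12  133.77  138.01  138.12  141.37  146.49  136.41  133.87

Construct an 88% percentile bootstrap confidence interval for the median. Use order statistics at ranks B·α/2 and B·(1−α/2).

(133.32, 142.78)

Sorted replicates: 129.64, 131.29, 133.32, 133.77, 133.87, 134.07, 134.20, 134.23, 134.39, 134.52, 134.87, 135.13, 135.22, 135.68, 135.70, 135.81, 136.02, 136.12, 136.41, 136.57, 136.98, 137.16, 137.31, 137.62, 137.68, 137.76, 138.01, 138.02, 138.12, 138.28, 139.19, 139.26, 139.32, 139.40, 139.55, 139.86, 139.96, 140.73, 140.91, 141.07, 141.37, 141.42, 141.68, 141.85, 142.31, 142.72, 142.78, 143.05, 143.42, 146.49
α = 0.12; lower rank = 50 × 0.060 = 3; upper rank = 50 × 0.940 = 47.
The 3rd smallest replicate is 133.32; the 47th is 142.78.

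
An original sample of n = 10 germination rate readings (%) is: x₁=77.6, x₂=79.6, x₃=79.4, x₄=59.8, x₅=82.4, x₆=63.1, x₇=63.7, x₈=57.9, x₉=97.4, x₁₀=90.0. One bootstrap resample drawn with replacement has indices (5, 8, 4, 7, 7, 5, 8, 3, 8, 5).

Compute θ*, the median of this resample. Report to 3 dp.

θ* = 63.700

Resample values: 82.4, 57.9, 59.8, 63.7, 63.7, 82.4, 57.9, 79.4, 57.9, 82.4.
Sorted: 57.9, 57.9, 57.9, 59.8, 63.7, 63.7, 79.4, 82.4, 82.4, 82.4
Median = average of the two middle values = 63.700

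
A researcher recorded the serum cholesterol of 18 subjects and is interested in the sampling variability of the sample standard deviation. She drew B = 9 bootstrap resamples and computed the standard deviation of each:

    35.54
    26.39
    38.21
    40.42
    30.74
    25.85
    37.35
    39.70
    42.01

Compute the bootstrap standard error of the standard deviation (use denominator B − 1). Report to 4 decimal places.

SE* = 6.0474

Bootstrap SE is the standard deviation of the 9 replicate standard deviations.
Mean of replicates: (35.54 + 26.39 + 38.21 + 40.42 + 30.74 + 25.85 + 37.35 + 39.70 + 42.01) / 9 = 316.21000 / 9 = 35.13444
Sum of squared deviations: (+0.40556)² + (−8.74444)² + (+3.07556)² + (+5.28556)² + (−4.39444)² + (−9.28444)² + (+2.21556)² + (+4.56556)² + (+6.87556)² = 292.56422
Variance = 292.56422 / 8 = 36.57053
SE* = √36.57053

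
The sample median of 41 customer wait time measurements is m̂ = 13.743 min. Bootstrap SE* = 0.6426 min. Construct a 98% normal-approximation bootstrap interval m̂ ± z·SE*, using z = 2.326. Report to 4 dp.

Margin = 2.326 × 0.6426 = 1.49469
Interval: 13.743 ± 1.49469

(12.2483, 15.2377)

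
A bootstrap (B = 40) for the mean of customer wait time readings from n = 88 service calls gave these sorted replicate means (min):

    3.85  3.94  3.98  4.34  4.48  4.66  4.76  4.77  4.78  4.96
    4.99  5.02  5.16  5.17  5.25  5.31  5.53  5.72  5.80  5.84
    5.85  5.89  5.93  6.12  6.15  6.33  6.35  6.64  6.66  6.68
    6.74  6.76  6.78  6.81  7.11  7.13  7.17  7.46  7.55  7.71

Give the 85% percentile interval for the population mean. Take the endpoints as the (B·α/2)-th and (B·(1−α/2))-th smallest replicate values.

(3.98, 7.17)

α = 0.15; lower rank = 40 × 0.075 = 3; upper rank = 40 × 0.925 = 37.
The 3rd smallest replicate is 3.98; the 37th is 7.17.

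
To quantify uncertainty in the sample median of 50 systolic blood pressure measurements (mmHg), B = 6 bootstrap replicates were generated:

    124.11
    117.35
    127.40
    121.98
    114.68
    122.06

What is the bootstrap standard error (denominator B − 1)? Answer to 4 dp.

SE* = 4.5949

Bootstrap SE is the standard deviation of the 6 replicate medians.
Mean of replicates: (124.11 + 117.35 + 127.40 + 121.98 + 114.68 + 122.06) / 6 = 727.58000 / 6 = 121.26333
Sum of squared deviations: (+2.84667)² + (−3.91333)² + (+6.13667)² + (+0.71667)² + (−6.58333)² + (+0.79667)² = 105.56493
Variance = 105.56493 / 5 = 21.11299
SE* = √21.11299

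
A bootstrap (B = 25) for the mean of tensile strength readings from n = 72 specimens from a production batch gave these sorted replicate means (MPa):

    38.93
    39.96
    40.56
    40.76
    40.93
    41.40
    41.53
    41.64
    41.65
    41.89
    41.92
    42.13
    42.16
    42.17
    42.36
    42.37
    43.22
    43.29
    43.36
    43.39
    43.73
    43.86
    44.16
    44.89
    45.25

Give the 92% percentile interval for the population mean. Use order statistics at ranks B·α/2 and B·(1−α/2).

(38.93, 44.89)

α = 0.08; lower rank = 25 × 0.040 = 1; upper rank = 25 × 0.960 = 24.
The 1st smallest replicate is 38.93; the 24th is 44.89.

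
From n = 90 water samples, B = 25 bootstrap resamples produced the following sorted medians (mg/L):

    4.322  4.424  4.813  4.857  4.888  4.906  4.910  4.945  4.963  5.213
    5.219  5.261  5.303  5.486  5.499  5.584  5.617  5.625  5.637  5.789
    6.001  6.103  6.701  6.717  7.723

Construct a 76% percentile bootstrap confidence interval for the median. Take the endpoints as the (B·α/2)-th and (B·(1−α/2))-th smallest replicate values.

(4.813, 6.103)

α = 0.24; lower rank = 25 × 0.120 = 3; upper rank = 25 × 0.880 = 22.
The 3rd smallest replicate is 4.813; the 22nd is 6.103.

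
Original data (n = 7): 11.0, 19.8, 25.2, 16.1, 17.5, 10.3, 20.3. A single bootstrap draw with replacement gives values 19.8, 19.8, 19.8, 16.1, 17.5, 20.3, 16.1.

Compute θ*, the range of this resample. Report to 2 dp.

Range = 20.3 − 16.1 = 4.20

θ* = 4.20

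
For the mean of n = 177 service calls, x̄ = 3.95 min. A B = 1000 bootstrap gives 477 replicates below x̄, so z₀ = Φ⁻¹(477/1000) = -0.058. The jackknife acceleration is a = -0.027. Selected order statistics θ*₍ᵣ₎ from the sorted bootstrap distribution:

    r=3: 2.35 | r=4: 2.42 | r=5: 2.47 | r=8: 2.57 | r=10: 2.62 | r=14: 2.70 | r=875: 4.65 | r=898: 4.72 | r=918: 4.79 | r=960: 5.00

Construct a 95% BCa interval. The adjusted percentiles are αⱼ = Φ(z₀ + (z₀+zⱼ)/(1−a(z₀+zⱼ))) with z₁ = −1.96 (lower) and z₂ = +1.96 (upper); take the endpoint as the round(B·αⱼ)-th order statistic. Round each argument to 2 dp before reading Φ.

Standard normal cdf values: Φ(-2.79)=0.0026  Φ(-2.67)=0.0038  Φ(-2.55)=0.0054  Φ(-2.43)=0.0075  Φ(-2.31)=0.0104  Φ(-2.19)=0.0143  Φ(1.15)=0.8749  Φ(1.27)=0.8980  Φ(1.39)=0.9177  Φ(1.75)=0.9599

Lower: z₀ + z₁ = -0.058 + (-1.960) = -2.018; 1 − a(z₀+z₁) = 1 − (-0.027)(-2.018) = 0.9455; argument = -0.058 + (-2.018)/0.9455 = -2.1923 → -2.19.
α₁ = Φ(-2.19) = 0.0143; rank = round(1000 × 0.0143) = 14; θ*₍14₎ = 2.70.
Upper: z₀ + z₂ = 1.902; 1 − a(z₀+z₂) = 1.0514; argument = 1.7511 → 1.75; α₂ = 0.9599; rank = 960; θ*₍960₎ = 5.00.

(2.70, 5.00)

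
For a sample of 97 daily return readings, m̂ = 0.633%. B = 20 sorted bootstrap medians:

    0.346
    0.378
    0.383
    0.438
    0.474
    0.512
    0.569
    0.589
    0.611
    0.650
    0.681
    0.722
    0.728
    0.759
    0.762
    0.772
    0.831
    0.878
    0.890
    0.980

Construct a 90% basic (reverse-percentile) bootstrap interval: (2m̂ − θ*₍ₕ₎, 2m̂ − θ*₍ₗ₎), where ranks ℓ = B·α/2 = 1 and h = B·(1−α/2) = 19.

Percentile endpoints at ranks 1 and 19: θ*₍1₎ = 0.346, θ*₍19₎ = 0.890.
Basic interval reflects these around m̂:
  lower = 2 × 0.633 − 0.890 = 0.376
  upper = 2 × 0.633 − 0.346 = 0.920

(0.376, 0.920)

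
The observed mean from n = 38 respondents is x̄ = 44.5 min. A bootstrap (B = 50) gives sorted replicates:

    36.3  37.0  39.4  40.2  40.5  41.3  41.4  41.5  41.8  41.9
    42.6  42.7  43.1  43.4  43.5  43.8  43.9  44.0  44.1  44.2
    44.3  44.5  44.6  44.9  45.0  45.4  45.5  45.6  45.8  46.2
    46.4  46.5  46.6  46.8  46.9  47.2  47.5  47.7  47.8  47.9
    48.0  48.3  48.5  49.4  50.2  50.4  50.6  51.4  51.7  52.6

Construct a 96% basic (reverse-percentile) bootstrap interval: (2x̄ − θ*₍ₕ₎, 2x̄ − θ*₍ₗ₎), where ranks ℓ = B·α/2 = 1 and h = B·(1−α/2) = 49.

Percentile endpoints at ranks 1 and 49: θ*₍1₎ = 36.3, θ*₍49₎ = 51.7.
Basic interval reflects these around x̄:
  lower = 2 × 44.5 − 51.7 = 37.3
  upper = 2 × 44.5 − 36.3 = 52.7

(37.3, 52.7)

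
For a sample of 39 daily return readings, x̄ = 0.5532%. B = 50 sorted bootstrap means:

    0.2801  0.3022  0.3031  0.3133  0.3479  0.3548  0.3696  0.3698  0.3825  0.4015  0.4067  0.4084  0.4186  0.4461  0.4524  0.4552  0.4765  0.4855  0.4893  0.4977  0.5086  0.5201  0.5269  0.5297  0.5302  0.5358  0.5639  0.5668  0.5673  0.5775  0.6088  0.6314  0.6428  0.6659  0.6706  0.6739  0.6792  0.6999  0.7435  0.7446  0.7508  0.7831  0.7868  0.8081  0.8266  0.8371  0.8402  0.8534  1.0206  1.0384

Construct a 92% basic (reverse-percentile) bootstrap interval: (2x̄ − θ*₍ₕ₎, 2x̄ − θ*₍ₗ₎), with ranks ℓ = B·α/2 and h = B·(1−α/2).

Percentile endpoints at ranks 2 and 48: θ*₍2₎ = 0.3022, θ*₍48₎ = 0.8534.
Basic interval reflects these around x̄:
  lower = 2 × 0.5532 − 0.8534 = 0.2530
  upper = 2 × 0.5532 − 0.3022 = 0.8042

(0.2530, 0.8042)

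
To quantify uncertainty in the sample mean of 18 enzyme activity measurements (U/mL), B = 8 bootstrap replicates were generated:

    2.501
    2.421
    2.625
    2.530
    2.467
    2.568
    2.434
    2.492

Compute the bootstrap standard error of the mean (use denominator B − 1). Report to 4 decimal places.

SE* = 0.0684

Bootstrap SE is the standard deviation of the 8 replicate means.
Mean of replicates: (2.501 + 2.421 + 2.625 + 2.530 + 2.467 + 2.568 + 2.434 + 2.492) / 8 = 20.038000 / 8 = 2.504750
Sum of squared deviations: (−0.003750)² + (−0.083750)² + (+0.120250)² + (+0.025250)² + (−0.037750)² + (+0.063250)² + (−0.070750)² + (−0.012750)² = 0.032719
Variance = 0.032719 / 7 = 0.004674
SE* = √0.004674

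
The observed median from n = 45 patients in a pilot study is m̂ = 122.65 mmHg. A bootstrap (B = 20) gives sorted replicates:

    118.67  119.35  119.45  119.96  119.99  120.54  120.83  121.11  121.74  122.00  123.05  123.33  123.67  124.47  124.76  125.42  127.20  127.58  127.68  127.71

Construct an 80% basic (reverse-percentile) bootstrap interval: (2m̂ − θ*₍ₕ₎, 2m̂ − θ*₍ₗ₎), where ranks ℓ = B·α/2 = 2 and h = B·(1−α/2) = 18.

Percentile endpoints at ranks 2 and 18: θ*₍2₎ = 119.35, θ*₍18₎ = 127.58.
Basic interval reflects these around m̂:
  lower = 2 × 122.65 − 127.58 = 117.72
  upper = 2 × 122.65 − 119.35 = 125.95

(117.72, 125.95)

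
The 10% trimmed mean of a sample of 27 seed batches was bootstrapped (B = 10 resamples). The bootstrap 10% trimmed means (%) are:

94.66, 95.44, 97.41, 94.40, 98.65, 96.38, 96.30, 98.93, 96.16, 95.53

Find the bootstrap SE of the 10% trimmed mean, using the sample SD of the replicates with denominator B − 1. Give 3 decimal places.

Bootstrap SE is the standard deviation of the 10 replicate 10% trimmed means.
Mean of replicates: (94.66 + 95.44 + 97.41 + 94.40 + 98.65 + 96.38 + 96.30 + 98.93 + 96.16 + 95.53) / 10 = 963.8600 / 10 = 96.3860
Sum of squared deviations: (−1.7260)² + (−0.9460)² + (+1.0240)² + (−1.9860)² + (+2.2640)² + (−0.0060)² + (−0.0860)² + (+2.5440)² + (−0.2260)² + (−0.8560)² = 21.2556
Variance = 21.2556 / 9 = 2.3617
SE* = √2.3617

SE* = 1.537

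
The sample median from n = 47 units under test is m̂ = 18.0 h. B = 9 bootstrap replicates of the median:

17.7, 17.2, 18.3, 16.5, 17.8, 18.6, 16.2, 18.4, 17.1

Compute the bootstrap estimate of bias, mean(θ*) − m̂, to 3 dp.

mean(θ*) = (17.7 + 17.2 + 18.3 + 16.5 + 17.8 + 18.6 + 16.2 + 18.4 + 17.1) / 9 = 17.5333
bias = 17.5333 − 18.0

bias = −0.467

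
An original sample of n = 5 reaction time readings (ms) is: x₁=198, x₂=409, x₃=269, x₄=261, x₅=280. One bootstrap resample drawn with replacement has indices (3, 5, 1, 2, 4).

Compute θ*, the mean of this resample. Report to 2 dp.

θ* = 283.40

Resample values: 269, 280, 198, 409, 261.
Mean = (269 + 280 + 198 + 409 + 261) / 5 = 1417.0 / 5 = 283.40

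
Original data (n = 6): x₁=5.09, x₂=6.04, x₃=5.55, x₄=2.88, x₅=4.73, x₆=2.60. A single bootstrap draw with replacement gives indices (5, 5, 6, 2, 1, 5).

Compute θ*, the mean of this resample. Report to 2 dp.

θ* = 4.65

Resample values: 4.73, 4.73, 2.60, 6.04, 5.09, 4.73.
Mean = (4.73 + 4.73 + 2.60 + 6.04 + 5.09 + 4.73) / 6 = 27.920 / 6 = 4.65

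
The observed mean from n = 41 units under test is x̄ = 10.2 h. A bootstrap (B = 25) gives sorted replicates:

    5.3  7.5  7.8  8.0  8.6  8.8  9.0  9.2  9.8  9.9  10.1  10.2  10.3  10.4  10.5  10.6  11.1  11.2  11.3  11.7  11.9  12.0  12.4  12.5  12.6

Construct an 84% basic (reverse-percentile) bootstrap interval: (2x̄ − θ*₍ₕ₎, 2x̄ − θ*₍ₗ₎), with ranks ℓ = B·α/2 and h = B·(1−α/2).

Percentile endpoints at ranks 2 and 23: θ*₍2₎ = 7.5, θ*₍23₎ = 12.4.
Basic interval reflects these around x̄:
  lower = 2 × 10.2 − 12.4 = 8.0
  upper = 2 × 10.2 − 7.5 = 12.9

(8.0, 12.9)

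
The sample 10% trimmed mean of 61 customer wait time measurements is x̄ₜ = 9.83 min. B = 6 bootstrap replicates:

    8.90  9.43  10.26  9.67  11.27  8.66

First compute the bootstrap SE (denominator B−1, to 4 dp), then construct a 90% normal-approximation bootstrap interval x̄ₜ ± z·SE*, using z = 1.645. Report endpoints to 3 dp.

(8.257, 11.403)

Mean of replicates = 9.6983; sum of squared deviations = 4.5739; SE* = √(4.5739/5) = 0.9564
Margin = 1.645 × 0.9564 = 1.5733
Interval: 9.83 ± 1.5733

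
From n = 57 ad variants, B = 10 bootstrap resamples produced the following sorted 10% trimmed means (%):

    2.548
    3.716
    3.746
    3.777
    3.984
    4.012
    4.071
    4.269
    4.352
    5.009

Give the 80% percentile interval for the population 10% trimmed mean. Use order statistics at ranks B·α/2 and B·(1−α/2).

α = 0.20; lower rank = 10 × 0.100 = 1; upper rank = 10 × 0.900 = 9.
The 1st smallest replicate is 2.548; the 9th is 4.352.

(2.548, 4.352)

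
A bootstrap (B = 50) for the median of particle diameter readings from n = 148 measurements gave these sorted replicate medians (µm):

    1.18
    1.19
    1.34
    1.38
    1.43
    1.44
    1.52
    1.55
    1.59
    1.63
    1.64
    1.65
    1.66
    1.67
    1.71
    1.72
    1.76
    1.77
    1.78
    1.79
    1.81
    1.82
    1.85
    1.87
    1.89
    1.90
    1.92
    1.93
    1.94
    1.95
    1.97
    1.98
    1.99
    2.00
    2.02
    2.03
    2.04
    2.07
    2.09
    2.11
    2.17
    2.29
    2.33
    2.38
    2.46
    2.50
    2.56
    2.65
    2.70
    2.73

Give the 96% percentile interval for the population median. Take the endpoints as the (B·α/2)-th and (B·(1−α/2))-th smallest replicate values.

α = 0.04; lower rank = 50 × 0.020 = 1; upper rank = 50 × 0.980 = 49.
The 1st smallest replicate is 1.18; the 49th is 2.70.

(1.18, 2.70)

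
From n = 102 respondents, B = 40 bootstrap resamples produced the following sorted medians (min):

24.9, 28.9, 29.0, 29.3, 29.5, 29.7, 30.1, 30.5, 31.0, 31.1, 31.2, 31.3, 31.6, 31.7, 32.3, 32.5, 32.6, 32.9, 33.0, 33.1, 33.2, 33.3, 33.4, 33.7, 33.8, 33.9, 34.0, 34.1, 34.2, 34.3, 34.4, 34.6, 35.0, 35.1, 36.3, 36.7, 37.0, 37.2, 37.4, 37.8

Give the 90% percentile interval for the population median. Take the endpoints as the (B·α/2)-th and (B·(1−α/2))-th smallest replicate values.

(28.9, 37.2)

α = 0.10; lower rank = 40 × 0.050 = 2; upper rank = 40 × 0.950 = 38.
The 2nd smallest replicate is 28.9; the 38th is 37.2.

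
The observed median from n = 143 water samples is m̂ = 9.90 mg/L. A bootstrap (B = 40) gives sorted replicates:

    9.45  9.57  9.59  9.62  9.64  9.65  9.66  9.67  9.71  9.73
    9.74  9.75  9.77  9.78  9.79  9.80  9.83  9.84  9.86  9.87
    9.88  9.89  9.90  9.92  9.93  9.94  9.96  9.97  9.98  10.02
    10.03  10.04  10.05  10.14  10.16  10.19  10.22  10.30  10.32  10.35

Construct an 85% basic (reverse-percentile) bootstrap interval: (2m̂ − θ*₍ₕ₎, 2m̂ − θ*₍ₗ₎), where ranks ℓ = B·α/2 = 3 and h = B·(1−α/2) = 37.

Percentile endpoints at ranks 3 and 37: θ*₍3₎ = 9.59, θ*₍37₎ = 10.22.
Basic interval reflects these around m̂:
  lower = 2 × 9.90 − 10.22 = 9.58
  upper = 2 × 9.90 − 9.59 = 10.21

(9.58, 10.21)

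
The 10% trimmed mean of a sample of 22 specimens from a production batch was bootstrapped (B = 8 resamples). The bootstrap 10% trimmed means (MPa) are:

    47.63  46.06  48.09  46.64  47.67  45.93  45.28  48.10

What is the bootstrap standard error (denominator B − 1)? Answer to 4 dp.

SE* = 1.0899

Bootstrap SE is the standard deviation of the 8 replicate 10% trimmed means.
Mean of replicates: (47.63 + 46.06 + 48.09 + 46.64 + 47.67 + 45.93 + 45.28 + 48.10) / 8 = 375.40000 / 8 = 46.92500
Sum of squared deviations: (+0.70500)² + (−0.86500)² + (+1.16500)² + (−0.28500)² + (+0.74500)² + (−0.99500)² + (−1.64500)² + (+1.17500)² = 8.31540
Variance = 8.31540 / 7 = 1.18791
SE* = √1.18791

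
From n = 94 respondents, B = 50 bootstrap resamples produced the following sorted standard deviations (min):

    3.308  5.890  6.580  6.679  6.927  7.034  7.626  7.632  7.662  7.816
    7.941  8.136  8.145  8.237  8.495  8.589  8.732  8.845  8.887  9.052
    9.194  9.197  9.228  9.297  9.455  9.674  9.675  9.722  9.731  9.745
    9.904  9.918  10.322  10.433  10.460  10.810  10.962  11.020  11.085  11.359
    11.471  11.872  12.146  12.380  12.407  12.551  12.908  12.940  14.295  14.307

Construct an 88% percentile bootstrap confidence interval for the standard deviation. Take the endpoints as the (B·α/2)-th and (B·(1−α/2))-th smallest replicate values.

α = 0.12; lower rank = 50 × 0.060 = 3; upper rank = 50 × 0.940 = 47.
The 3rd smallest replicate is 6.580; the 47th is 12.908.

(6.580, 12.908)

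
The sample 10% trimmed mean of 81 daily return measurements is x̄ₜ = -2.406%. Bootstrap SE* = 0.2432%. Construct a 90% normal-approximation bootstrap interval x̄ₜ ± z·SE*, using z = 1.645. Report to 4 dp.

Margin = 1.645 × 0.2432 = 0.40006
Interval: -2.406 ± 0.40006

(-2.8061, -2.0059)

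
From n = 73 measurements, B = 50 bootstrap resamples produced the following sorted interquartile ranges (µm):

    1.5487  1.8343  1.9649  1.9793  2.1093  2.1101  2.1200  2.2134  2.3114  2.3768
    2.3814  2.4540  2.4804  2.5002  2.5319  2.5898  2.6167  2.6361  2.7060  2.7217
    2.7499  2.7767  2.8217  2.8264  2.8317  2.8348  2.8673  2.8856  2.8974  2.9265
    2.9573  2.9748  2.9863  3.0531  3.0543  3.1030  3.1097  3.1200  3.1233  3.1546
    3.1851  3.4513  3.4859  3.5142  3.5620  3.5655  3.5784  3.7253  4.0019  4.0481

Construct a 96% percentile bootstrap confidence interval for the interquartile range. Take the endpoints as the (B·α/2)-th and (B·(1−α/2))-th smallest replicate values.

α = 0.04; lower rank = 50 × 0.020 = 1; upper rank = 50 × 0.980 = 49.
The 1st smallest replicate is 1.5487; the 49th is 4.0019.

(1.5487, 4.0019)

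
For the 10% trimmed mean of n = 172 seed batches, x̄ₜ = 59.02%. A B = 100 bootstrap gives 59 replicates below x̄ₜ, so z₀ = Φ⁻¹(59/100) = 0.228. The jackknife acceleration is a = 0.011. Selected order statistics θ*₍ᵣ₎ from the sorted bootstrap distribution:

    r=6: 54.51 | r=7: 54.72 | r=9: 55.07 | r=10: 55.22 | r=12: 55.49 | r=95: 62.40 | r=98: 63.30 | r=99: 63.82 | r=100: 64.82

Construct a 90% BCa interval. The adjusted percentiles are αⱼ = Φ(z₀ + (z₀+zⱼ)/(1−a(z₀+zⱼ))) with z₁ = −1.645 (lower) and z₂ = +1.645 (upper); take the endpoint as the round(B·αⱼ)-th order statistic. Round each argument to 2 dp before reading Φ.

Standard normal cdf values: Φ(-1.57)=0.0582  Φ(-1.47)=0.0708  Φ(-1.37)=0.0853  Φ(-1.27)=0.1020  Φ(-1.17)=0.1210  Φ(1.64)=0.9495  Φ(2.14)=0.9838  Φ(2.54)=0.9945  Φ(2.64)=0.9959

Lower: z₀ + z₁ = 0.228 + (-1.645) = -1.417; 1 − a(z₀+z₁) = 1 − (0.011)(-1.417) = 1.0156; argument = 0.228 + (-1.417)/1.0156 = -1.1673 → -1.17.
α₁ = Φ(-1.17) = 0.1210; rank = round(100 × 0.1210) = 12; θ*₍12₎ = 55.49.
Upper: z₀ + z₂ = 1.873; 1 − a(z₀+z₂) = 0.9794; argument = 2.1404 → 2.14; α₂ = 0.9838; rank = 98; θ*₍98₎ = 63.30.

(55.49, 63.30)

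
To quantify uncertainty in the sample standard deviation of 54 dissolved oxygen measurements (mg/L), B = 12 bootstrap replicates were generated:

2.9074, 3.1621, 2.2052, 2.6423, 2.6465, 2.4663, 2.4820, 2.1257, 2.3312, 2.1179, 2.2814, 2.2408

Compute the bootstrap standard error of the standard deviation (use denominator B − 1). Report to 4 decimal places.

SE* = 0.3235

Bootstrap SE is the standard deviation of the 12 replicate standard deviations.
Mean of replicates: (2.9074 + 3.1621 + 2.2052 + 2.6423 + 2.6465 + 2.4663 + 2.4820 + 2.1257 + 2.3312 + 2.1179 + 2.2814 + 2.2408) / 12 = 29.60880 / 12 = 2.46740
Sum of squared deviations: (+0.44000)² + (+0.69470)² + (−0.26220)² + (+0.17490)² + (+0.17910)² + (−0.00110)² + (+0.01460)² + (−0.34170)² + (−0.13620)² + (−0.34950)² + (−0.18600)² + (−0.22660)² = 1.15124
Variance = 1.15124 / 11 = 0.10466
SE* = √0.10466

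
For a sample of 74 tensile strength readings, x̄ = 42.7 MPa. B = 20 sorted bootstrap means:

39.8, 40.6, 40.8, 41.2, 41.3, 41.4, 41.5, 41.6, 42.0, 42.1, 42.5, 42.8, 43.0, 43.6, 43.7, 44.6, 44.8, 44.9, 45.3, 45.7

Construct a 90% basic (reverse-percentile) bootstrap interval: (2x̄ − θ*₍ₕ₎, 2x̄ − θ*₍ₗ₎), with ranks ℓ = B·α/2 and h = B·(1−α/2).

(40.1, 45.6)

Percentile endpoints at ranks 1 and 19: θ*₍1₎ = 39.8, θ*₍19₎ = 45.3.
Basic interval reflects these around x̄:
  lower = 2 × 42.7 − 45.3 = 40.1
  upper = 2 × 42.7 − 39.8 = 45.6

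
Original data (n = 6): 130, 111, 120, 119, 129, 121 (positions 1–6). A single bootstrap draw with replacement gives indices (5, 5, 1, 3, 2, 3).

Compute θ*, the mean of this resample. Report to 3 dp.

θ* = 123.167

Resample values: 129, 129, 130, 120, 111, 120.
Mean = (129 + 129 + 130 + 120 + 111 + 120) / 6 = 739.0 / 6 = 123.167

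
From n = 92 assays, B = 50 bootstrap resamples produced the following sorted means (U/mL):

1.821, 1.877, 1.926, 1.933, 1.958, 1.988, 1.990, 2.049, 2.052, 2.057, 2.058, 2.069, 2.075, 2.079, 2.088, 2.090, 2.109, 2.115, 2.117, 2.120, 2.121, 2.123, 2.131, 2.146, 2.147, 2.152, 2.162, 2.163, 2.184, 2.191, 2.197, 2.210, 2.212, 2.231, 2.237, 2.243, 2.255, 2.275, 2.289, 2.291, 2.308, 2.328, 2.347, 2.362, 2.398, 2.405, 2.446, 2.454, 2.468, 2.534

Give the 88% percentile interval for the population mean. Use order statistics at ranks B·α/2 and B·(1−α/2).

α = 0.12; lower rank = 50 × 0.060 = 3; upper rank = 50 × 0.940 = 47.
The 3rd smallest replicate is 1.926; the 47th is 2.446.

(1.926, 2.446)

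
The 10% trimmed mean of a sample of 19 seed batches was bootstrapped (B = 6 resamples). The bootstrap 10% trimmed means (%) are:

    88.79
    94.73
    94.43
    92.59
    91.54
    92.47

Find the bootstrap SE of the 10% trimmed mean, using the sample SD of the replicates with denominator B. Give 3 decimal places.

Bootstrap SE is the standard deviation of the 6 replicate 10% trimmed means.
Mean of replicates: (88.79 + 94.73 + 94.43 + 92.59 + 91.54 + 92.47) / 6 = 554.5500 / 6 = 92.4250
Sum of squared deviations: (−3.6350)² + (+2.3050)² + (+2.0050)² + (+0.1650)² + (−0.8850)² + (+0.0450)² = 23.3587
Variance = 23.3587 / 6 = 3.8931
SE* = √3.8931

SE* = 1.973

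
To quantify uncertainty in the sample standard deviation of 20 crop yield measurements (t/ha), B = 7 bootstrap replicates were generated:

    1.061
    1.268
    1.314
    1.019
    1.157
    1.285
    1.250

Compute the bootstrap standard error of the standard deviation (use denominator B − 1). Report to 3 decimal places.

Bootstrap SE is the standard deviation of the 7 replicate standard deviations.
Mean of replicates: (1.061 + 1.268 + 1.314 + 1.019 + 1.157 + 1.285 + 1.250) / 7 = 8.3540 / 7 = 1.1934
Sum of squared deviations: (−0.1324)² + (+0.0746)² + (+0.1206)² + (−0.1744)² + (−0.0364)² + (+0.0916)² + (+0.0566)² = 0.0810
Variance = 0.0810 / 6 = 0.0135
SE* = √0.0135

SE* = 0.116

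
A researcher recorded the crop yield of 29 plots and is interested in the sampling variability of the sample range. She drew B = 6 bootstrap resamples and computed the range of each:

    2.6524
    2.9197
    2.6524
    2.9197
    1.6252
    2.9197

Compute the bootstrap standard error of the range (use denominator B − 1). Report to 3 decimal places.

Bootstrap SE is the standard deviation of the 6 replicate ranges.
Mean of replicates: (2.6524 + 2.9197 + 2.6524 + 2.9197 + 1.6252 + 2.9197) / 6 = 15.68910 / 6 = 2.61485
Sum of squared deviations: (+0.03755)² + (+0.30485)² + (+0.03755)² + (+0.30485)² + (−0.98965)² + (+0.30485)² = 1.26103
Variance = 1.26103 / 5 = 0.25221
SE* = √0.25221

SE* = 0.502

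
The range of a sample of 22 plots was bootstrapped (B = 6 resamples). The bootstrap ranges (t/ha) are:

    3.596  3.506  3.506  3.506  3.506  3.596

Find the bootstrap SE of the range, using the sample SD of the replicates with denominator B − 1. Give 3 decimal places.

SE* = 0.046

Bootstrap SE is the standard deviation of the 6 replicate ranges.
Mean of replicates: (3.596 + 3.506 + 3.506 + 3.506 + 3.506 + 3.596) / 6 = 21.21600 / 6 = 3.53600
Sum of squared deviations: (+0.06000)² + (−0.03000)² + (−0.03000)² + (−0.03000)² + (−0.03000)² + (+0.06000)² = 0.01080
Variance = 0.01080 / 5 = 0.00216
SE* = √0.00216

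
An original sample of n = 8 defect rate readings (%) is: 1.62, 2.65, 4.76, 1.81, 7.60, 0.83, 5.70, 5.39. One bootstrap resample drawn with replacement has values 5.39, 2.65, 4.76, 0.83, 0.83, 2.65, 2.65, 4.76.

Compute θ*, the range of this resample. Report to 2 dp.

θ* = 4.56

Range = 5.39 − 0.83 = 4.56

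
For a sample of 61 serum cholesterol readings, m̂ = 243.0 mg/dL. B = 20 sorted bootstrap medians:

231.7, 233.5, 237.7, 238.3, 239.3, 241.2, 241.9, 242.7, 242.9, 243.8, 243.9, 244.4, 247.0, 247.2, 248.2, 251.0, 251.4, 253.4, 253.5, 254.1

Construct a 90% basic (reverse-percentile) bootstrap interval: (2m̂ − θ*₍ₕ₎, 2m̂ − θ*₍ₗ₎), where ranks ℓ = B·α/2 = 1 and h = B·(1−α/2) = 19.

Percentile endpoints at ranks 1 and 19: θ*₍1₎ = 231.7, θ*₍19₎ = 253.5.
Basic interval reflects these around m̂:
  lower = 2 × 243.0 − 253.5 = 232.5
  upper = 2 × 243.0 − 231.7 = 254.3

(232.5, 254.3)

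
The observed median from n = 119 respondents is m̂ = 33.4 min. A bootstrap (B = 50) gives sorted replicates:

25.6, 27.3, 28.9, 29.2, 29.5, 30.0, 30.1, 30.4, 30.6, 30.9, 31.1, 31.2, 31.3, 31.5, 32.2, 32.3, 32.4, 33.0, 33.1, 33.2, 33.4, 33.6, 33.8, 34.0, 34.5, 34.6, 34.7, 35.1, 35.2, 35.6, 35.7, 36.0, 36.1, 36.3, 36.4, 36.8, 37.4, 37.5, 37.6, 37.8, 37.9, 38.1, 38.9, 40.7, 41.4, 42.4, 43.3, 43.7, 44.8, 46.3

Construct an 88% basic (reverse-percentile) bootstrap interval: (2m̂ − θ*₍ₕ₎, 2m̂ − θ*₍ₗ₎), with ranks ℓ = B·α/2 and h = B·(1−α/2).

Percentile endpoints at ranks 3 and 47: θ*₍3₎ = 28.9, θ*₍47₎ = 43.3.
Basic interval reflects these around m̂:
  lower = 2 × 33.4 − 43.3 = 23.5
  upper = 2 × 33.4 − 28.9 = 37.9

(23.5, 37.9)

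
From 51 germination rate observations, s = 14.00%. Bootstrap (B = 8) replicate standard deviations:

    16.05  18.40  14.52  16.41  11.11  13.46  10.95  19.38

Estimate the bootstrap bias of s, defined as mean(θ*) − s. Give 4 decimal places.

bias = +1.0350

mean(θ*) = (16.05 + 18.40 + 14.52 + 16.41 + 11.11 + 13.46 + 10.95 + 19.38) / 8 = 15.03500
bias = 15.03500 − 14.00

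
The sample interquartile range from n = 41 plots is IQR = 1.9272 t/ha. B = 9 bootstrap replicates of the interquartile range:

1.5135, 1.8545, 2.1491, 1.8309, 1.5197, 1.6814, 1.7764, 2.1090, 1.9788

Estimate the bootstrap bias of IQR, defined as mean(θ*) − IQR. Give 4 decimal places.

bias = −0.1035

mean(θ*) = (1.5135 + 1.8545 + 2.1491 + 1.8309 + 1.5197 + 1.6814 + 1.7764 + 2.1090 + 1.9788) / 9 = 1.82370
bias = 1.82370 − 1.9272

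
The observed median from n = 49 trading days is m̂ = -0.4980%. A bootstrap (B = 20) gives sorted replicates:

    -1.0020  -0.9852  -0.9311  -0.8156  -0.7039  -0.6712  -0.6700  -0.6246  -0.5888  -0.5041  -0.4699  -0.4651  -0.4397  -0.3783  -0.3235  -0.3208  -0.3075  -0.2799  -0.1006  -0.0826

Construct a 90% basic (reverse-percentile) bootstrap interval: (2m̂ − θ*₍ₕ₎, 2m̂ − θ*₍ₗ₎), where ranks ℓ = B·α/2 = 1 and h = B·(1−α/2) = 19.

Percentile endpoints at ranks 1 and 19: θ*₍1₎ = -1.0020, θ*₍19₎ = -0.1006.
Basic interval reflects these around m̂:
  lower = 2 × -0.4980 − -0.1006 = -0.8954
  upper = 2 × -0.4980 − -1.0020 = 0.0060

(-0.8954, 0.0060)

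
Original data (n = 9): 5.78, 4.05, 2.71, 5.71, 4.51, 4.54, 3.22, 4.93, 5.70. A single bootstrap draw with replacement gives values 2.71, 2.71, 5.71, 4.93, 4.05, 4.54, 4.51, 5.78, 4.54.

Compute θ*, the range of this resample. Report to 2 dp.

θ* = 3.07

Range = 5.78 − 2.71 = 3.07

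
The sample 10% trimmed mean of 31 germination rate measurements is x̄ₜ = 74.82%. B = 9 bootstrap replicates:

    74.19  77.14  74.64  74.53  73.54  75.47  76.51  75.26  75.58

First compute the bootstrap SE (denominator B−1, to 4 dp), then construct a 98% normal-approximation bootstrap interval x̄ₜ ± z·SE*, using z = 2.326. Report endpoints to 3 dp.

(72.189, 77.451)

Mean of replicates = 75.2067; sum of squared deviations = 10.2384; SE* = √(10.2384/8) = 1.1313
Margin = 2.326 × 1.1313 = 2.6314
Interval: 74.82 ± 2.6314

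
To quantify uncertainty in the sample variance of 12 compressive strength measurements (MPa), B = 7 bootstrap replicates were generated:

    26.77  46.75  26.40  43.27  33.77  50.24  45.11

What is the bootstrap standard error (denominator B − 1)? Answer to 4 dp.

SE* = 9.8114

Bootstrap SE is the standard deviation of the 7 replicate variances.
Mean of replicates: (26.77 + 46.75 + 26.40 + 43.27 + 33.77 + 50.24 + 45.11) / 7 = 272.31000 / 7 = 38.90143
Sum of squared deviations: (−12.13143)² + (+7.84857)² + (−12.50143)² + (+4.36857)² + (−5.13143)² + (+11.33857)² + (+6.20857)² = 577.58289
Variance = 577.58289 / 6 = 96.26381
SE* = √96.26381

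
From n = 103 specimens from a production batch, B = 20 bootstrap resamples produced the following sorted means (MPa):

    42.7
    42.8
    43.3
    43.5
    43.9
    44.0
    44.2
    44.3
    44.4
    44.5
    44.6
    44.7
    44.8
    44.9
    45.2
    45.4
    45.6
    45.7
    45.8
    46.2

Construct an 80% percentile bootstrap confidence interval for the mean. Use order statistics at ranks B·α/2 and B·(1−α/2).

(42.8, 45.7)

α = 0.20; lower rank = 20 × 0.100 = 2; upper rank = 20 × 0.900 = 18.
The 2nd smallest replicate is 42.8; the 18th is 45.7.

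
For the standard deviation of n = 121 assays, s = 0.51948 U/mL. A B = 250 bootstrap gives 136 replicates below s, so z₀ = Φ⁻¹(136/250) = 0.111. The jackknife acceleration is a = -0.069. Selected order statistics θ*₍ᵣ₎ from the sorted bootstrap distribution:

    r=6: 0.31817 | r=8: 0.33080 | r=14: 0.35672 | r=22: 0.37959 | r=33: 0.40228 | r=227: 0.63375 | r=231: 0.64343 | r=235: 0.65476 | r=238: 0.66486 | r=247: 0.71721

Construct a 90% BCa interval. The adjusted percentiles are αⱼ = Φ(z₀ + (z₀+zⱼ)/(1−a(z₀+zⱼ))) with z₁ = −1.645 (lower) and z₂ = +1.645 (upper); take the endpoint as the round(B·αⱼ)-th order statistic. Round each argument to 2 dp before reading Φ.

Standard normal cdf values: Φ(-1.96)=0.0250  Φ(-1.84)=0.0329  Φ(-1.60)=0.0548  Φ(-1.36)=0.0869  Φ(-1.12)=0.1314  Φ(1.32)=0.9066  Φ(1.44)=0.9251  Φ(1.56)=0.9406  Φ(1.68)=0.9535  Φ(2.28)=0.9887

(0.35672, 0.66486)

Lower: z₀ + z₁ = 0.111 + (-1.645) = -1.534; 1 − a(z₀+z₁) = 1 − (-0.069)(-1.534) = 0.8942; argument = 0.111 + (-1.534)/0.8942 = -1.6046 → -1.60.
α₁ = Φ(-1.60) = 0.0548; rank = round(250 × 0.0548) = 14; θ*₍14₎ = 0.35672.
Upper: z₀ + z₂ = 1.756; 1 − a(z₀+z₂) = 1.1212; argument = 1.6772 → 1.68; α₂ = 0.9535; rank = 238; θ*₍238₎ = 0.66486.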